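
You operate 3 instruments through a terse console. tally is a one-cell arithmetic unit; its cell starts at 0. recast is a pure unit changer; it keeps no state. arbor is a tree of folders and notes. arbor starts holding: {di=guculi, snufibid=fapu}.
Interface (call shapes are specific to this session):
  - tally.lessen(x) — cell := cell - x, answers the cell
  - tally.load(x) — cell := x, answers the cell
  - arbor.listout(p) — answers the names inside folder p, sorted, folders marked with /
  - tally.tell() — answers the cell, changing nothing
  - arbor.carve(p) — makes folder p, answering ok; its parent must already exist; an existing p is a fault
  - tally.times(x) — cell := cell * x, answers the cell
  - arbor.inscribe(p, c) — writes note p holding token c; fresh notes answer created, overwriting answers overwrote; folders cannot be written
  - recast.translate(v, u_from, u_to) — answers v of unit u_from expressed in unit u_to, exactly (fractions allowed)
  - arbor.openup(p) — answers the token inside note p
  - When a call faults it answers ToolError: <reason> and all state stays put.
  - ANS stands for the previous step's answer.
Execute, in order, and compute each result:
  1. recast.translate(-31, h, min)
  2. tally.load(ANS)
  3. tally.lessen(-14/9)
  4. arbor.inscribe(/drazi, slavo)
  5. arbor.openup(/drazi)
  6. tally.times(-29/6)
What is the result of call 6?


Answer: 242527/27

Derivation:
$ translate v=-31 u_from=h u_to=min
[out] -1860
$ load x=ANS
[out] -1860
$ lessen x=-14/9
[out] -16726/9
$ inscribe p=/drazi c=slavo
[out] created
$ openup p=/drazi
[out] slavo
$ times x=-29/6
[out] 242527/27


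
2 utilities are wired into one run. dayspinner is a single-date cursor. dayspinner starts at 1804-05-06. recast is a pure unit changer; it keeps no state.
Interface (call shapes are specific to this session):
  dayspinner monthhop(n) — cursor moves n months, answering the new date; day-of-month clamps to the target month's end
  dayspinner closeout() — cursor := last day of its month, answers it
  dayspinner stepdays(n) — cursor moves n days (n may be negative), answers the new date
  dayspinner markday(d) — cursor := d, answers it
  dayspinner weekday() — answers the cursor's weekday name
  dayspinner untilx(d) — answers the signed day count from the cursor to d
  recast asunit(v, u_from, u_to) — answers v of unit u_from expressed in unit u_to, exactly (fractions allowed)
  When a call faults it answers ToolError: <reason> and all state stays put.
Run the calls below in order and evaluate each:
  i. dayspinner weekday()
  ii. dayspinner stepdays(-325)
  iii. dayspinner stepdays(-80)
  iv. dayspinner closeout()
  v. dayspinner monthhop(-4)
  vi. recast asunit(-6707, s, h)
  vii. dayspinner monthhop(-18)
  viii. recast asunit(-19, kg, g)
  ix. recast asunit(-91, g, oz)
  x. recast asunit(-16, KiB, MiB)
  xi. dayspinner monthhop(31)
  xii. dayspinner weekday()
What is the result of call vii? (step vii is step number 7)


% 1. dayspinner weekday() => Sunday
% 2. dayspinner stepdays(n=-325) => 1803-06-16
% 3. dayspinner stepdays(n=-80) => 1803-03-28
% 4. dayspinner closeout() => 1803-03-31
% 5. dayspinner monthhop(n=-4) => 1802-11-30
% 6. recast asunit(v=-6707, u_from=s, u_to=h) => -6707/3600
% 7. dayspinner monthhop(n=-18) => 1801-05-30
% 8. recast asunit(v=-19, u_from=kg, u_to=g) => -19000
% 9. recast asunit(v=-91, u_from=g, u_to=oz) => -20800000/6479891
% 10. recast asunit(v=-16, u_from=KiB, u_to=MiB) => -1/64
% 11. dayspinner monthhop(n=31) => 1803-12-30
% 12. dayspinner weekday() => Friday

Answer: 1801-05-30


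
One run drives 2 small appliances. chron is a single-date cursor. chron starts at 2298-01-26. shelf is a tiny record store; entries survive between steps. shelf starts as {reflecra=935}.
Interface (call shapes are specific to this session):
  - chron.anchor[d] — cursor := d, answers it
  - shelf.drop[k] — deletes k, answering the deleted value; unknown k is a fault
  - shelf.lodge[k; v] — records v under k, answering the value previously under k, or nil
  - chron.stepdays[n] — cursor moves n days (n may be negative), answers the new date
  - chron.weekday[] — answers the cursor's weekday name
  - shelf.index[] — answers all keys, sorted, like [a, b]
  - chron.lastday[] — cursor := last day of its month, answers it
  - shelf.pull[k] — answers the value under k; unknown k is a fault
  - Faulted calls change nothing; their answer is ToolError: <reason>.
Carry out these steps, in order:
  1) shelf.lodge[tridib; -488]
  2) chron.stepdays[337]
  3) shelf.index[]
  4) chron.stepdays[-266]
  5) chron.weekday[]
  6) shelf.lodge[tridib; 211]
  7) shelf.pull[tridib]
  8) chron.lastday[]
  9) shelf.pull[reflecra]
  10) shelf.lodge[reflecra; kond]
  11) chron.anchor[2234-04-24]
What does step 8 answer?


>>> shelf.lodge k→tridib v→-488
  nil
>>> chron.stepdays n→337
  2298-12-29
>>> shelf.index
  [reflecra, tridib]
>>> chron.stepdays n→-266
  2298-04-07
>>> chron.weekday
  Thursday
>>> shelf.lodge k→tridib v→211
  -488
>>> shelf.pull k→tridib
  211
>>> chron.lastday
  2298-04-30
>>> shelf.pull k→reflecra
  935
>>> shelf.lodge k→reflecra v→kond
  935
>>> chron.anchor d→2234-04-24
  2234-04-24

Answer: 2298-04-30


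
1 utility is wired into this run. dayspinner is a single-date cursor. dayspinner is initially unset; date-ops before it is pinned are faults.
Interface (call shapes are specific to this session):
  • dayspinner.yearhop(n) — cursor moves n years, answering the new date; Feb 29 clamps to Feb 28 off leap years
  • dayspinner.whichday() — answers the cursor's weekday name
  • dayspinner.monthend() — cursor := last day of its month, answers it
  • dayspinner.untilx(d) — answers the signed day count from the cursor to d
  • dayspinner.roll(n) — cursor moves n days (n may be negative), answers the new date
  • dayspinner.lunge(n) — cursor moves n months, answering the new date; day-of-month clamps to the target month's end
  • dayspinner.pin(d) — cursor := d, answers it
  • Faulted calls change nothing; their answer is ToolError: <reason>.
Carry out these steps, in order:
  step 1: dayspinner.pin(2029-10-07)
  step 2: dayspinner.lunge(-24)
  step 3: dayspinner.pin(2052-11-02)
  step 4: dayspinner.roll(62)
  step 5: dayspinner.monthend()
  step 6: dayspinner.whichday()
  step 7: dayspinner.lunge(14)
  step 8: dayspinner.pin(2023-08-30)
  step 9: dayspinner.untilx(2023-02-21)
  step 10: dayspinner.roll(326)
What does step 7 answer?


Answer: 2054-03-31

Derivation:
CALL dayspinner.pin[d→2029-10-07]
RET  2029-10-07
CALL dayspinner.lunge[n→-24]
RET  2027-10-07
CALL dayspinner.pin[d→2052-11-02]
RET  2052-11-02
CALL dayspinner.roll[n→62]
RET  2053-01-03
CALL dayspinner.monthend[]
RET  2053-01-31
CALL dayspinner.whichday[]
RET  Friday
CALL dayspinner.lunge[n→14]
RET  2054-03-31
CALL dayspinner.pin[d→2023-08-30]
RET  2023-08-30
CALL dayspinner.untilx[d→2023-02-21]
RET  -190
CALL dayspinner.roll[n→326]
RET  2024-07-21


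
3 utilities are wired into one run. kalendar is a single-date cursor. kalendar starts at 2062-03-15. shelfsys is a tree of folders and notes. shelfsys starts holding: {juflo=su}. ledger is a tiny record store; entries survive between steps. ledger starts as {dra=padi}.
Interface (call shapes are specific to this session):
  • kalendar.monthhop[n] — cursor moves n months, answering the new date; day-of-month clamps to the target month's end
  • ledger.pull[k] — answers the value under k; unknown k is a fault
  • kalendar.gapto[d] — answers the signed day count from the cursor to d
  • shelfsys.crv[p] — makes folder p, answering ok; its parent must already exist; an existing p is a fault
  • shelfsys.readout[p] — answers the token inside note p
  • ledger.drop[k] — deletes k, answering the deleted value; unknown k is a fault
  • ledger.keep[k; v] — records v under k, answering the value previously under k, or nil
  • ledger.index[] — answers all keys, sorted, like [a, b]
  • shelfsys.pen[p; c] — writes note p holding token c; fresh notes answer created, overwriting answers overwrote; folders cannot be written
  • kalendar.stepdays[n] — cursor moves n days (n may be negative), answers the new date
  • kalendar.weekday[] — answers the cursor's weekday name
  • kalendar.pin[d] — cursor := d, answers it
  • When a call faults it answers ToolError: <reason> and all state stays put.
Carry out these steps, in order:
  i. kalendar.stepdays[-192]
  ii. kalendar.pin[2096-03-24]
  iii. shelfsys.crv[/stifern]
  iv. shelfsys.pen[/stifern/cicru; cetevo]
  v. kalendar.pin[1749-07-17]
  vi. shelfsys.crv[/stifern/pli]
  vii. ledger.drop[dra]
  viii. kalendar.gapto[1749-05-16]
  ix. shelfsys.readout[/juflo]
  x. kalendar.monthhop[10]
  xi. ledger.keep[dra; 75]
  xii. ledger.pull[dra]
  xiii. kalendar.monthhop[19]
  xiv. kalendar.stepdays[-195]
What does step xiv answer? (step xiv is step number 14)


Answer: 1751-06-05

Derivation:
[in] stepdays n='-192'
  2061-09-04
[in] pin d='2096-03-24'
  2096-03-24
[in] crv p='/stifern'
  ok
[in] pen p='/stifern/cicru' c='cetevo'
  created
[in] pin d='1749-07-17'
  1749-07-17
[in] crv p='/stifern/pli'
  ok
[in] drop k='dra'
  padi
[in] gapto d='1749-05-16'
  -62
[in] readout p='/juflo'
  su
[in] monthhop n='10'
  1750-05-17
[in] keep k='dra' v='75'
  nil
[in] pull k='dra'
  75
[in] monthhop n='19'
  1751-12-17
[in] stepdays n='-195'
  1751-06-05


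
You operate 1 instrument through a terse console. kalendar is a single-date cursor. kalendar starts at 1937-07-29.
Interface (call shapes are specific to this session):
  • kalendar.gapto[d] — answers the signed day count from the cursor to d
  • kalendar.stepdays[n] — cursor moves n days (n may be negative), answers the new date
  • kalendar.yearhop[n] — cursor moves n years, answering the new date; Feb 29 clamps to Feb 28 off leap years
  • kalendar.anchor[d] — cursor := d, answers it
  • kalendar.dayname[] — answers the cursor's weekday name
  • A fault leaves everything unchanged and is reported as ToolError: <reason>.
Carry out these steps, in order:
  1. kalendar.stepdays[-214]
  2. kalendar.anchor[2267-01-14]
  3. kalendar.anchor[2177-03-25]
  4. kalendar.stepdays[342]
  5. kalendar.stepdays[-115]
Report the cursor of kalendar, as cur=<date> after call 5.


Answer: cur=2177-11-07

Derivation:
>> kalendar.stepdays(n=-214)
<< 1936-12-27
>> kalendar.anchor(d=2267-01-14)
<< 2267-01-14
>> kalendar.anchor(d=2177-03-25)
<< 2177-03-25
>> kalendar.stepdays(n=342)
<< 2178-03-02
>> kalendar.stepdays(n=-115)
<< 2177-11-07


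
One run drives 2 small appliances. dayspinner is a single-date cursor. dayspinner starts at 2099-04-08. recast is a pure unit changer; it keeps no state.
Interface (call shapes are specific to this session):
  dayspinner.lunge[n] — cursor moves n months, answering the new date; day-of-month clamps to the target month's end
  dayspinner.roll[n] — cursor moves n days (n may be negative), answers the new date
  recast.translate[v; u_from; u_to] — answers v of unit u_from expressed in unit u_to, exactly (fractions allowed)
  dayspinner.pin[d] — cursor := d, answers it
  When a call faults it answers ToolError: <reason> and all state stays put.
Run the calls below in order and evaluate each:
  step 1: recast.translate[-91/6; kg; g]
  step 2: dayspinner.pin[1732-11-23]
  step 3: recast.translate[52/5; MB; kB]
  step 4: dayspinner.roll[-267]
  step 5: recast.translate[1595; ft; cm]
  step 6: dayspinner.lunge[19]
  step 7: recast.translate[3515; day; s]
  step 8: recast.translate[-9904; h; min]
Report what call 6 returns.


Answer: 1733-10-01

Derivation:
I call recast.translate using v: -91/6, u_from: kg, u_to: g, → -45500/3.
Now I run dayspinner.pin using d: 1732-11-23, yielding 1732-11-23.
I try recast.translate using v: 52/5, u_from: MB, u_to: kB, → 10400.
Next I call dayspinner.roll using n: -267, and get 1732-03-01.
I run recast.translate using v: 1595, u_from: ft, u_to: cm, and get 243078/5.
I call dayspinner.lunge using n: 19, yielding 1733-10-01.
I use recast.translate using v: 3515, u_from: day, u_to: s, yielding 303696000.
Calling recast.translate using v: -9904, u_from: h, u_to: min, yielding -594240.


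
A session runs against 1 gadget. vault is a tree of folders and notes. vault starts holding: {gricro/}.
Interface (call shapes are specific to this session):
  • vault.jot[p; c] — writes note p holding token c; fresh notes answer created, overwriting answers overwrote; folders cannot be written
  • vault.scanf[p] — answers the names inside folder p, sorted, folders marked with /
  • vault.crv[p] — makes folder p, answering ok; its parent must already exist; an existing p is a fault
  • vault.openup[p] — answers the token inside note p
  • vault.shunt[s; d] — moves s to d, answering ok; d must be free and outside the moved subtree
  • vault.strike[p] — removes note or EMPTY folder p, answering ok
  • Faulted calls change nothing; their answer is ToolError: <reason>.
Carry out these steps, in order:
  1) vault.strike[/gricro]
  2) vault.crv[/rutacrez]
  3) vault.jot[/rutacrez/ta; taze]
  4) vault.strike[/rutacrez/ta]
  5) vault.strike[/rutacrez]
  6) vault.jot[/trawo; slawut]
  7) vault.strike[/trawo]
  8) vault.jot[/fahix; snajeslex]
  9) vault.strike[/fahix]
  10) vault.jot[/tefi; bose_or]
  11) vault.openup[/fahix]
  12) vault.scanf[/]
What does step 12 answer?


Answer: [tefi]

Derivation:
I try vault.strike on p→/gricro, — result: ok.
I use vault.crv on p→/rutacrez, which returns ok.
Next I call vault.jot on p→/rutacrez/ta, c→taze, which returns created.
Invoking vault.strike on p→/rutacrez/ta, yielding ok.
Now I run vault.strike on p→/rutacrez, → ok.
I run vault.jot on p→/trawo, c→slawut, and get created.
Calling vault.strike on p→/trawo, giving ok.
Then vault.jot on p→/fahix, c→snajeslex, and get created.
Next I call vault.strike on p→/fahix: ok.
I invoke vault.jot on p→/tefi, c→bose_or, and get created.
Using vault.openup on p→/fahix, yielding ToolError: not found.
Next I call vault.scanf on p→/, which returns [tefi].


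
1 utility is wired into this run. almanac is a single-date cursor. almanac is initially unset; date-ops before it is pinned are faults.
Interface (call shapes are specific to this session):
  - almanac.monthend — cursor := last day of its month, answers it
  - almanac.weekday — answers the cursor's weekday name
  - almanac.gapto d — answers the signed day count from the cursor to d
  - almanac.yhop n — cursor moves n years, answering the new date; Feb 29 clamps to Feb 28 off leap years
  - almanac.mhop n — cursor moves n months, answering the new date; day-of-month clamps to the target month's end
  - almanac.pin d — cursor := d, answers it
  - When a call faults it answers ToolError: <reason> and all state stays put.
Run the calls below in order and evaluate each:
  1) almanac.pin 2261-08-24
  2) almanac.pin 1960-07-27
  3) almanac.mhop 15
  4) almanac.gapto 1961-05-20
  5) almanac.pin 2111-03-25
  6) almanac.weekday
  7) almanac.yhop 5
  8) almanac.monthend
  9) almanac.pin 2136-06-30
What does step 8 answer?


Answer: 2116-03-31

Derivation:
% almanac.pin d='2261-08-24'
[out] 2261-08-24
% almanac.pin d='1960-07-27'
[out] 1960-07-27
% almanac.mhop n='15'
[out] 1961-10-27
% almanac.gapto d='1961-05-20'
[out] -160
% almanac.pin d='2111-03-25'
[out] 2111-03-25
% almanac.weekday
[out] Wednesday
% almanac.yhop n='5'
[out] 2116-03-25
% almanac.monthend
[out] 2116-03-31
% almanac.pin d='2136-06-30'
[out] 2136-06-30


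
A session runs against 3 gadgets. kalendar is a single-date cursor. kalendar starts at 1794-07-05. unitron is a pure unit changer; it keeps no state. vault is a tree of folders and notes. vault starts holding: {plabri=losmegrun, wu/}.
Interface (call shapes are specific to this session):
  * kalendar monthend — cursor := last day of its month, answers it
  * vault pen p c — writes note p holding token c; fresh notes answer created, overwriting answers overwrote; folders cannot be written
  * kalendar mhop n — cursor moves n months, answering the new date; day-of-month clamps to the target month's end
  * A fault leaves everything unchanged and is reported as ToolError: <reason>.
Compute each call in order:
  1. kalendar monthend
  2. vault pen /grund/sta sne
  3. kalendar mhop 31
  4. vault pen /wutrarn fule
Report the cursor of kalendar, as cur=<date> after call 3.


Answer: cur=1797-02-28

Derivation:
~$ kalendar monthend
:: 1794-07-31
~$ vault pen p=/grund/sta c=sne
:: ToolError: no parent
~$ kalendar mhop n=31
:: 1797-02-28
~$ vault pen p=/wutrarn c=fule
:: created


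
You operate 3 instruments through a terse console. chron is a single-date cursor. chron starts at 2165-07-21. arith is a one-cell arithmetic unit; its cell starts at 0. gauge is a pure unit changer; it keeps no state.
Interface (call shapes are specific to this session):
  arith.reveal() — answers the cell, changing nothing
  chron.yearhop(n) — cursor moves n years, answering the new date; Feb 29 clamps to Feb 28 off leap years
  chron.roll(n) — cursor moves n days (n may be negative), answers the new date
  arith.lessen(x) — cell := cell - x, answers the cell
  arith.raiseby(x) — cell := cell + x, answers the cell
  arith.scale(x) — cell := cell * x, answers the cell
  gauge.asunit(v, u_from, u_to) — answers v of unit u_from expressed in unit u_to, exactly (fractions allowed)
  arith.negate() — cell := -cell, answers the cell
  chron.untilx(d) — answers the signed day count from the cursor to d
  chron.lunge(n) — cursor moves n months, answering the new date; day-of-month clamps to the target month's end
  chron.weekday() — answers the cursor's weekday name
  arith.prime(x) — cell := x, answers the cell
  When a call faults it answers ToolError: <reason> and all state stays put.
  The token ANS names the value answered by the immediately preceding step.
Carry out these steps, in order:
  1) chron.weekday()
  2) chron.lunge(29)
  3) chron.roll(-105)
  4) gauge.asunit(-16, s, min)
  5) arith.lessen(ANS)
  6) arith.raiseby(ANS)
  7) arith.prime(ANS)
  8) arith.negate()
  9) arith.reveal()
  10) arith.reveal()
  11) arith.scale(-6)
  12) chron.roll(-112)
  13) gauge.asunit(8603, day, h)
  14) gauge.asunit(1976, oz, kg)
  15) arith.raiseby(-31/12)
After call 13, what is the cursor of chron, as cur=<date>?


# 1. weekday() -> Sunday
# 2. lunge(n: 29) -> 2167-12-21
# 3. roll(n: -105) -> 2167-09-07
# 4. asunit(v: -16, u_from: s, u_to: min) -> -4/15
# 5. lessen(x: ANS) -> 4/15
# 6. raiseby(x: ANS) -> 8/15
# 7. prime(x: ANS) -> 8/15
# 8. negate() -> -8/15
# 9. reveal() -> -8/15
# 10. reveal() -> -8/15
# 11. scale(x: -6) -> 16/5
# 12. roll(n: -112) -> 2167-05-18
# 13. asunit(v: 8603, u_from: day, u_to: h) -> 206472
# 14. asunit(v: 1976, u_from: oz, u_to: kg) -> 11203731539/200000000
# 15. raiseby(x: -31/12) -> 37/60

Answer: cur=2167-05-18


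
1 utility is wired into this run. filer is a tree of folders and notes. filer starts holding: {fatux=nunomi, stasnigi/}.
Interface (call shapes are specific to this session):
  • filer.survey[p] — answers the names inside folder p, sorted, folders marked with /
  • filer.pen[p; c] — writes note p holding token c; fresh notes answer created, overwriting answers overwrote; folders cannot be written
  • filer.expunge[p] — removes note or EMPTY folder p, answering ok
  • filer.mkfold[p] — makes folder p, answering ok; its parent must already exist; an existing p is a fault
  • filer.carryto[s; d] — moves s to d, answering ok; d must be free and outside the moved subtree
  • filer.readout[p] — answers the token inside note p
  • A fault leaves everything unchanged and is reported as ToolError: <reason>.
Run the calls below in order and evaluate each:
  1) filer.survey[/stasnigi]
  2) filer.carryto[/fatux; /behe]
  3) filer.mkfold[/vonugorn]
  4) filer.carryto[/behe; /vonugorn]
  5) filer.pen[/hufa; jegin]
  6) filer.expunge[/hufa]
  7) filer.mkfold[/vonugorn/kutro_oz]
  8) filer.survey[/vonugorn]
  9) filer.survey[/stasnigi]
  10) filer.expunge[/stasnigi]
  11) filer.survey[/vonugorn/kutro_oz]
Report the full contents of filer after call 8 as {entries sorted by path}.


Answer: {behe=nunomi, stasnigi/, vonugorn/, vonugorn/kutro_oz/}

Derivation:
Next I call filer.survey passing p='/stasnigi', yielding [].
I try filer.carryto passing s='/fatux', d='/behe', and see ok.
I run filer.mkfold passing p='/vonugorn', which returns ok.
I run filer.carryto passing s='/behe', d='/vonugorn', yielding ToolError: exists.
I call filer.pen passing p='/hufa', c='jegin', and observe created.
Using filer.expunge passing p='/hufa', giving ok.
I use filer.mkfold passing p='/vonugorn/kutro_oz': ok.
Invoking filer.survey passing p='/vonugorn', yielding [kutro_oz/].
Using filer.survey passing p='/stasnigi', — result: [].
Using filer.expunge passing p='/stasnigi', → ok.
Now I run filer.survey passing p='/vonugorn/kutro_oz', — result: [].


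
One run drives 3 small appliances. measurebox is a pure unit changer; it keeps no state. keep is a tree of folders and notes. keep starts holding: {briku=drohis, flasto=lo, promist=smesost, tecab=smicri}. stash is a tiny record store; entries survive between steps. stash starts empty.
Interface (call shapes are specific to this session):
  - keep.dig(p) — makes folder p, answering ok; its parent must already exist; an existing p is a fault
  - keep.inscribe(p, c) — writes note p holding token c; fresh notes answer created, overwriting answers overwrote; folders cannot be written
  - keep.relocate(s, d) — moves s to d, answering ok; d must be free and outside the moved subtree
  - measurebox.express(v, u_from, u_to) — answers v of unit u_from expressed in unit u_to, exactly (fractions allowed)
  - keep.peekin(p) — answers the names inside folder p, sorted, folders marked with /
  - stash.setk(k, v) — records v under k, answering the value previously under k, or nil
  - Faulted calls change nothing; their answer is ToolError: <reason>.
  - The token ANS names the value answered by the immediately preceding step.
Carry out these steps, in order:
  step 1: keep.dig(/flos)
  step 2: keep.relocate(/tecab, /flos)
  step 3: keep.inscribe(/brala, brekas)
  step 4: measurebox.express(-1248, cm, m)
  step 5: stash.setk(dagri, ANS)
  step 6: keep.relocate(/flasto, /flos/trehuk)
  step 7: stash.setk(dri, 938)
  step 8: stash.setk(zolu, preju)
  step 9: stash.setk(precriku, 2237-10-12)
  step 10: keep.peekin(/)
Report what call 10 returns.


Answer: [brala, briku, flos/, promist, tecab]

Derivation:
> keep.dig p=/flos
[out] ok
> keep.relocate s=/tecab d=/flos
[out] ToolError: exists
> keep.inscribe p=/brala c=brekas
[out] created
> measurebox.express v=-1248 u_from=cm u_to=m
[out] -312/25
> stash.setk k=dagri v=ANS
[out] nil
> keep.relocate s=/flasto d=/flos/trehuk
[out] ok
> stash.setk k=dri v=938
[out] nil
> stash.setk k=zolu v=preju
[out] nil
> stash.setk k=precriku v=2237-10-12
[out] nil
> keep.peekin p=/
[out] [brala, briku, flos/, promist, tecab]


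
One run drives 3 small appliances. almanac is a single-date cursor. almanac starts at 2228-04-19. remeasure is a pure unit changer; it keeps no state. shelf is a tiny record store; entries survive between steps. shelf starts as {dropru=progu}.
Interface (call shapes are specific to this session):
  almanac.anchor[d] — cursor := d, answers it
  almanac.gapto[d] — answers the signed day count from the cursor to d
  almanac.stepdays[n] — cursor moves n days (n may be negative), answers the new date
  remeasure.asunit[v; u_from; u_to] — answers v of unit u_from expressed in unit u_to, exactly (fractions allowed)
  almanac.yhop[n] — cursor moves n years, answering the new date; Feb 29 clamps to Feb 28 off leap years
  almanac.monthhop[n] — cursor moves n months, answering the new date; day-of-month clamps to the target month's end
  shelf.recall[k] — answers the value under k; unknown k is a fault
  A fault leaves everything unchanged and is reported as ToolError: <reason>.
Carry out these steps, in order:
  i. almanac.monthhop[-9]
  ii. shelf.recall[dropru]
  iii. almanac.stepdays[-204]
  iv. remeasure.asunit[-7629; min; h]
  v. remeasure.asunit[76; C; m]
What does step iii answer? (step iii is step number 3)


>>> almanac.monthhop n=-9
= 2227-07-19
>>> shelf.recall k=dropru
= progu
>>> almanac.stepdays n=-204
= 2226-12-27
>>> remeasure.asunit v=-7629 u_from=min u_to=h
= -2543/20
>>> remeasure.asunit v=76 u_from=C u_to=m
= ToolError: incompatible units

Answer: 2226-12-27


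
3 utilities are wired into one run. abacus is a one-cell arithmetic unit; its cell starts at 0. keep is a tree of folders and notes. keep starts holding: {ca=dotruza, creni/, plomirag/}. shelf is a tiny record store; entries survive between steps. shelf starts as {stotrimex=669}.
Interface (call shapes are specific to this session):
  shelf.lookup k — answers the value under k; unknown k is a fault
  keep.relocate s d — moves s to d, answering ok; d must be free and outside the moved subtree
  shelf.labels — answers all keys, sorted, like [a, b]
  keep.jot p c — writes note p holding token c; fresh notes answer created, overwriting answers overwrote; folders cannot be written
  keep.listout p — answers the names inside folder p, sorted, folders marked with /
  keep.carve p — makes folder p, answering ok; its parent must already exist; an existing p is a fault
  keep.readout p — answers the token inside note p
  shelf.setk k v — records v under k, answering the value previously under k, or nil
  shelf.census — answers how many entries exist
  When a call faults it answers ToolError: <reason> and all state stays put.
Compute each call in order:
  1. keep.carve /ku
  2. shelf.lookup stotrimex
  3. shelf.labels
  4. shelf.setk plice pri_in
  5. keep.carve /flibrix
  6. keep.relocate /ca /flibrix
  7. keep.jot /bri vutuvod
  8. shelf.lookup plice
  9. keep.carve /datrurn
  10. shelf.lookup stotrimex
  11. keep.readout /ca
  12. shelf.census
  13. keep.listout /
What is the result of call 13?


-- keep.carve(p: /ku) : ok
-- shelf.lookup(k: stotrimex) : 669
-- shelf.labels() : [stotrimex]
-- shelf.setk(k: plice, v: pri_in) : nil
-- keep.carve(p: /flibrix) : ok
-- keep.relocate(s: /ca, d: /flibrix) : ToolError: exists
-- keep.jot(p: /bri, c: vutuvod) : created
-- shelf.lookup(k: plice) : pri_in
-- keep.carve(p: /datrurn) : ok
-- shelf.lookup(k: stotrimex) : 669
-- keep.readout(p: /ca) : dotruza
-- shelf.census() : 2
-- keep.listout(p: /) : [bri, ca, creni/, datrurn/, flibrix/, ku/, plomirag/]

Answer: [bri, ca, creni/, datrurn/, flibrix/, ku/, plomirag/]


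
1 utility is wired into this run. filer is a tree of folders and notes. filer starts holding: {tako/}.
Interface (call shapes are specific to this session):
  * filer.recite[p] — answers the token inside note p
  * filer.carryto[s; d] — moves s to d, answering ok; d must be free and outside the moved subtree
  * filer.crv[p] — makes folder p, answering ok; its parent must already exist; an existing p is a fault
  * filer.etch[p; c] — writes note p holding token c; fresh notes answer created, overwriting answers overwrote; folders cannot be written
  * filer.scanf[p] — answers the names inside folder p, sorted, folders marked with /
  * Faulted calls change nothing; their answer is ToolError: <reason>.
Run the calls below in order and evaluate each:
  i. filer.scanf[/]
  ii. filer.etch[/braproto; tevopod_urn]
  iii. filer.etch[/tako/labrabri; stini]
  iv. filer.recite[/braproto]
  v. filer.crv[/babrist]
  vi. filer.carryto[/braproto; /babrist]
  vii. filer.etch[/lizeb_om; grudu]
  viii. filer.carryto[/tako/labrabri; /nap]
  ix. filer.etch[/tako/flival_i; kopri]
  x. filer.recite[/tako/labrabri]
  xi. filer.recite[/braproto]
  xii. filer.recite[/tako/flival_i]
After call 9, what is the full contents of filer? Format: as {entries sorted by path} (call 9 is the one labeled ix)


Step: scanf[p='/']
Result: [tako/]
Step: etch[p='/braproto'; c='tevopod_urn']
Result: created
Step: etch[p='/tako/labrabri'; c='stini']
Result: created
Step: recite[p='/braproto']
Result: tevopod_urn
Step: crv[p='/babrist']
Result: ok
Step: carryto[s='/braproto'; d='/babrist']
Result: ToolError: exists
Step: etch[p='/lizeb_om'; c='grudu']
Result: created
Step: carryto[s='/tako/labrabri'; d='/nap']
Result: ok
Step: etch[p='/tako/flival_i'; c='kopri']
Result: created
Step: recite[p='/tako/labrabri']
Result: ToolError: not found
Step: recite[p='/braproto']
Result: tevopod_urn
Step: recite[p='/tako/flival_i']
Result: kopri

Answer: {babrist/, braproto=tevopod_urn, lizeb_om=grudu, nap=stini, tako/, tako/flival_i=kopri}


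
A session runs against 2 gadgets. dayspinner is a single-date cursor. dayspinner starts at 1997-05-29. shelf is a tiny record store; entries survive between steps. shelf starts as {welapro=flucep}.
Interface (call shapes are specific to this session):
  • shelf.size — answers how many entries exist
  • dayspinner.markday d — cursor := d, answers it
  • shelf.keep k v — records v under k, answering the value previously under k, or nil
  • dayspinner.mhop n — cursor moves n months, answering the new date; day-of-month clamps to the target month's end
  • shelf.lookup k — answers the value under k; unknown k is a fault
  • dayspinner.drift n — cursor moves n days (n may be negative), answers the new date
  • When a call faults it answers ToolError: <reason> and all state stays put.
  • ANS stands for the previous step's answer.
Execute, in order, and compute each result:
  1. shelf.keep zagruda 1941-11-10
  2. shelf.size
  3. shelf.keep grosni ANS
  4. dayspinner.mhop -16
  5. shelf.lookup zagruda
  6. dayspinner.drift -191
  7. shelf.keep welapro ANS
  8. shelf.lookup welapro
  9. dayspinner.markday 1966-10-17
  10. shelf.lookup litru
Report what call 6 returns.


Answer: 1995-07-22

Derivation:
-> shelf.keep(k: zagruda, v: 1941-11-10)
<- nil
-> shelf.size()
<- 2
-> shelf.keep(k: grosni, v: ANS)
<- nil
-> dayspinner.mhop(n: -16)
<- 1996-01-29
-> shelf.lookup(k: zagruda)
<- 1941-11-10
-> dayspinner.drift(n: -191)
<- 1995-07-22
-> shelf.keep(k: welapro, v: ANS)
<- flucep
-> shelf.lookup(k: welapro)
<- 1995-07-22
-> dayspinner.markday(d: 1966-10-17)
<- 1966-10-17
-> shelf.lookup(k: litru)
<- ToolError: no such key litru


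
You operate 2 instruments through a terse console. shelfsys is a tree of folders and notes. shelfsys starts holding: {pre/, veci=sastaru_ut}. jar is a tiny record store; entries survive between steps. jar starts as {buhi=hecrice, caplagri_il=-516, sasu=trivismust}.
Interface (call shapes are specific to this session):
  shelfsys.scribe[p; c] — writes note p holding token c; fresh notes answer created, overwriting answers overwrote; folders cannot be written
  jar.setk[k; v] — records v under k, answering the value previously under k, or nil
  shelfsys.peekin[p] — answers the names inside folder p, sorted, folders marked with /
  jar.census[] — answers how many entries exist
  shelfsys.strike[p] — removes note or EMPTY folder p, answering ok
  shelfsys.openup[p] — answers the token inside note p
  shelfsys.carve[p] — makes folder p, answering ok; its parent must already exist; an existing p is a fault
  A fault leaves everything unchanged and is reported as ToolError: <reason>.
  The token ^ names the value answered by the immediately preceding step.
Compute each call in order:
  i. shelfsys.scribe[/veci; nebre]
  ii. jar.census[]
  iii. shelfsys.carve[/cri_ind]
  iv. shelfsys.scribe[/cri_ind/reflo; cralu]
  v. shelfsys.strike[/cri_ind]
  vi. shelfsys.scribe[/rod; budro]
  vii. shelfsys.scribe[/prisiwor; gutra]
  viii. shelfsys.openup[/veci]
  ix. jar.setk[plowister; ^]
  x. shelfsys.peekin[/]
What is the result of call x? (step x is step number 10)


Answer: [cri_ind/, pre/, prisiwor, rod, veci]

Derivation:
[in] shelfsys.scribe /veci nebre
[out] overwrote
[in] jar.census
[out] 3
[in] shelfsys.carve /cri_ind
[out] ok
[in] shelfsys.scribe /cri_ind/reflo cralu
[out] created
[in] shelfsys.strike /cri_ind
[out] ToolError: not empty
[in] shelfsys.scribe /rod budro
[out] created
[in] shelfsys.scribe /prisiwor gutra
[out] created
[in] shelfsys.openup /veci
[out] nebre
[in] jar.setk plowister ^
[out] nil
[in] shelfsys.peekin /
[out] [cri_ind/, pre/, prisiwor, rod, veci]


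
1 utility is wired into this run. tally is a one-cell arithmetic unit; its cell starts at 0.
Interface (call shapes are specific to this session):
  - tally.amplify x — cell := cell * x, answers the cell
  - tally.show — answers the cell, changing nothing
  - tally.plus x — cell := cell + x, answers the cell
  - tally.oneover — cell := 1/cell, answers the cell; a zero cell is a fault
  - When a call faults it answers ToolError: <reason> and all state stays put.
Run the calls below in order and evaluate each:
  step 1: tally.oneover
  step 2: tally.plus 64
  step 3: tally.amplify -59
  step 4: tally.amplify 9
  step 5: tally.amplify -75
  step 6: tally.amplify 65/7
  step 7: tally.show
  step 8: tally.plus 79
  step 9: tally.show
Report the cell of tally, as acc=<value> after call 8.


Answer: acc=165672553/7

Derivation:
[in] tally.oneover
  ToolError: reciprocal of zero
[in] tally.plus x='64'
  64
[in] tally.amplify x='-59'
  -3776
[in] tally.amplify x='9'
  -33984
[in] tally.amplify x='-75'
  2548800
[in] tally.amplify x='65/7'
  165672000/7
[in] tally.show
  165672000/7
[in] tally.plus x='79'
  165672553/7
[in] tally.show
  165672553/7


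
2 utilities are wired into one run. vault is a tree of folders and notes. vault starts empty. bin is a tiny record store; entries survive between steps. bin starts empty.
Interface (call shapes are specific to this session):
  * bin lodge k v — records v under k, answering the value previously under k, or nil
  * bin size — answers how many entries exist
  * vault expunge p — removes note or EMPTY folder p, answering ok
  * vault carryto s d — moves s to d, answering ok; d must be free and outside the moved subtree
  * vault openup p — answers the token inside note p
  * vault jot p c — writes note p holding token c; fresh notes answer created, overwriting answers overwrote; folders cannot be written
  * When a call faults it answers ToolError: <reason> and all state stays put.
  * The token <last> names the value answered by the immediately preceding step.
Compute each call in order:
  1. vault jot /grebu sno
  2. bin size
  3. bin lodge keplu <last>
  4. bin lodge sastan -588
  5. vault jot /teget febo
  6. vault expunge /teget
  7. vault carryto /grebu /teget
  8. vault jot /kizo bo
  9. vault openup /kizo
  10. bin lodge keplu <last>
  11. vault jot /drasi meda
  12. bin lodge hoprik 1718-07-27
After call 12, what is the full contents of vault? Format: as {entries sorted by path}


;; vault jot(p=/grebu, c=sno) -> created
;; bin size() -> 0
;; bin lodge(k=keplu, v=<last>) -> nil
;; bin lodge(k=sastan, v=-588) -> nil
;; vault jot(p=/teget, c=febo) -> created
;; vault expunge(p=/teget) -> ok
;; vault carryto(s=/grebu, d=/teget) -> ok
;; vault jot(p=/kizo, c=bo) -> created
;; vault openup(p=/kizo) -> bo
;; bin lodge(k=keplu, v=<last>) -> 0
;; vault jot(p=/drasi, c=meda) -> created
;; bin lodge(k=hoprik, v=1718-07-27) -> nil

Answer: {drasi=meda, kizo=bo, teget=sno}


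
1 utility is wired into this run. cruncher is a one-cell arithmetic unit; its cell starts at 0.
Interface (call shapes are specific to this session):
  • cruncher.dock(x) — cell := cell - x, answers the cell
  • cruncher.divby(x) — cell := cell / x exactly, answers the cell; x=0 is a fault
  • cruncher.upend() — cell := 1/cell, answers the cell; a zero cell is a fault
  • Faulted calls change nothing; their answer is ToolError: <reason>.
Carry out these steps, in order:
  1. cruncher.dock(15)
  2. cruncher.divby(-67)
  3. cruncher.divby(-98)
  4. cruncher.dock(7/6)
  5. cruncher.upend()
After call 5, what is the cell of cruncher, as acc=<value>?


Answer: acc=-9849/11513

Derivation:
Using dock with x='15', → -15.
I invoke divby with x='-67', which returns 15/67.
Next I call divby with x='-98', giving -15/6566.
Calling dock with x='7/6', yielding -11513/9849.
I try upend(), and see -9849/11513.


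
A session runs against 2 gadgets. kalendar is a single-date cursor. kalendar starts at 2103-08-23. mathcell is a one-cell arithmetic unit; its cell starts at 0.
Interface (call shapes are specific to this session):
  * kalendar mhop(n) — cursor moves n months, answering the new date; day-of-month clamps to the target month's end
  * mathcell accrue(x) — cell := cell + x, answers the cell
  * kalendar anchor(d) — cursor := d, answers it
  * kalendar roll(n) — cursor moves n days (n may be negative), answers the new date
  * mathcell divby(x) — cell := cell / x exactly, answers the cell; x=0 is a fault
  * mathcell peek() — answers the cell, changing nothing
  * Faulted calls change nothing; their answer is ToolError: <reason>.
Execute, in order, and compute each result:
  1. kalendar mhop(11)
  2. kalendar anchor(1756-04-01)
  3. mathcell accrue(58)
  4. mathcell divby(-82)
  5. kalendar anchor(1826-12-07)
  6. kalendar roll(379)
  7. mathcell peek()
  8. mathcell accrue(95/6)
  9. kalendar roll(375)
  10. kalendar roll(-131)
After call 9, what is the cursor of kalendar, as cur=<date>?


Answer: cur=1828-12-30

Derivation:
Do: kalendar mhop[11]
See: 2104-07-23
Do: kalendar anchor[1756-04-01]
See: 1756-04-01
Do: mathcell accrue[58]
See: 58
Do: mathcell divby[-82]
See: -29/41
Do: kalendar anchor[1826-12-07]
See: 1826-12-07
Do: kalendar roll[379]
See: 1827-12-21
Do: mathcell peek[]
See: -29/41
Do: mathcell accrue[95/6]
See: 3721/246
Do: kalendar roll[375]
See: 1828-12-30
Do: kalendar roll[-131]
See: 1828-08-21


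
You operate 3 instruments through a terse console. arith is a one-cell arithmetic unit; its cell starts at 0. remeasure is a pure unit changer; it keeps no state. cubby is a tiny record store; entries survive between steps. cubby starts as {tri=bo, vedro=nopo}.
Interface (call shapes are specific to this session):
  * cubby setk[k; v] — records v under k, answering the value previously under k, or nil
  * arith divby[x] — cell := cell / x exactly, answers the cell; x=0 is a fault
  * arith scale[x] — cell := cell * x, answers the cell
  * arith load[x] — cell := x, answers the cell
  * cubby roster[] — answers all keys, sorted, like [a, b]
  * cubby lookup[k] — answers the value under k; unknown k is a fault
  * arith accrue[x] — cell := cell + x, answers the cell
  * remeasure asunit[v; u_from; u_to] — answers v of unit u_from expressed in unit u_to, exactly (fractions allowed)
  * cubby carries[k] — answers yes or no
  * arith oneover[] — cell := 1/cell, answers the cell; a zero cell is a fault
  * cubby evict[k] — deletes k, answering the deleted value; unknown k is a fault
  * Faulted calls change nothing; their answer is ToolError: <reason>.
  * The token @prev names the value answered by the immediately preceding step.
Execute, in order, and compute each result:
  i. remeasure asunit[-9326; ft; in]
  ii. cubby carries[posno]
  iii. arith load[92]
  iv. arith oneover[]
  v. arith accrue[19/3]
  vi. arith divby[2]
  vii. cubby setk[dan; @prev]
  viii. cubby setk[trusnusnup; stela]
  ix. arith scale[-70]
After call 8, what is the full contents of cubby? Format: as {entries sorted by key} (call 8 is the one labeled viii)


-- remeasure asunit(v→-9326, u_from→ft, u_to→in) : -111912
-- cubby carries(k→posno) : no
-- arith load(x→92) : 92
-- arith oneover() : 1/92
-- arith accrue(x→19/3) : 1751/276
-- arith divby(x→2) : 1751/552
-- cubby setk(k→dan, v→@prev) : nil
-- cubby setk(k→trusnusnup, v→stela) : nil
-- arith scale(x→-70) : -61285/276

Answer: {dan=1751/552, tri=bo, trusnusnup=stela, vedro=nopo}


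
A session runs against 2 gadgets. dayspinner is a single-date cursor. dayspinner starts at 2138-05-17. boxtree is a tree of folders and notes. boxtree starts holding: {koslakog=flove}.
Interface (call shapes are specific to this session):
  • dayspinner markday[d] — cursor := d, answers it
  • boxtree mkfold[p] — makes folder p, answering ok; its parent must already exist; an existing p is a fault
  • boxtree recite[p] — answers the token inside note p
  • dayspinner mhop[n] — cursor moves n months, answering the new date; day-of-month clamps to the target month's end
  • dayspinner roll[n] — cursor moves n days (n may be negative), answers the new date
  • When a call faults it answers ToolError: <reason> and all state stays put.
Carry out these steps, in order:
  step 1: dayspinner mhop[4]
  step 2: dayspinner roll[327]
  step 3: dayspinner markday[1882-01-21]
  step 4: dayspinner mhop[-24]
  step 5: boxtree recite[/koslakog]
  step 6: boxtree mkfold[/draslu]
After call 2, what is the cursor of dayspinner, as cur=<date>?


Answer: cur=2139-08-10

Derivation:
I invoke dayspinner mhop with n='4', giving 2138-09-17.
I use dayspinner roll with n='327', giving 2139-08-10.
I invoke dayspinner markday with d='1882-01-21', yielding 1882-01-21.
Now I run dayspinner mhop with n='-24', and get 1880-01-21.
I call boxtree recite with p='/koslakog', yielding flove.
Using boxtree mkfold with p='/draslu', yielding ok.
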